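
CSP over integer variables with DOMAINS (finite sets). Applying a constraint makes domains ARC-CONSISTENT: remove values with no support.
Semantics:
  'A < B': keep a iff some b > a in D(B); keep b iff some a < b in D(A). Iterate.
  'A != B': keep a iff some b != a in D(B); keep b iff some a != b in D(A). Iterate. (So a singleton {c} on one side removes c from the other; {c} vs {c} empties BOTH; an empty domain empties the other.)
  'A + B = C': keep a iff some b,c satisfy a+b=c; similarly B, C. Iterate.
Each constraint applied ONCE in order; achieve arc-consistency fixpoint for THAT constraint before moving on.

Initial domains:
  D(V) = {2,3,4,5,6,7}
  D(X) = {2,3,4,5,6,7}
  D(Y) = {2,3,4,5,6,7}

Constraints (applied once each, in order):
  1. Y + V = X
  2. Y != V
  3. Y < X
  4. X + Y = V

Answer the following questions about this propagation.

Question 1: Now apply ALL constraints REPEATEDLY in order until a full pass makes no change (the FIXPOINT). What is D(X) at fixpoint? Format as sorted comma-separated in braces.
Answer: {}

Derivation:
pass 0 (initial): D(X)={2,3,4,5,6,7}
pass 1: V {2,3,4,5,6,7}->{}; X {2,3,4,5,6,7}->{}; Y {2,3,4,5,6,7}->{}
pass 2: no change
Fixpoint after 2 passes: D(X) = {}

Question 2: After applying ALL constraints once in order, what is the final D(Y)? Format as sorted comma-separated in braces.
Answer: {}

Derivation:
Constraint 1 (Y + V = X) on D(Y)={2,3,4,5,6,7} D(V)={2,3,4,5,6,7} D(X)={2,3,4,5,6,7}: Y {2,3,4,5,6,7}->{2,3,4,5}; V {2,3,4,5,6,7}->{2,3,4,5}; X {2,3,4,5,6,7}->{4,5,6,7}
Constraint 2 (Y != V) on D(Y)={2,3,4,5} D(V)={2,3,4,5}: no change
Constraint 3 (Y < X) on D(Y)={2,3,4,5} D(X)={4,5,6,7}: no change
Constraint 4 (X + Y = V) on D(X)={4,5,6,7} D(Y)={2,3,4,5} D(V)={2,3,4,5}: X {4,5,6,7}->{}; Y {2,3,4,5}->{}; V {2,3,4,5}->{}
So after all 4 constraints: D(Y) = {}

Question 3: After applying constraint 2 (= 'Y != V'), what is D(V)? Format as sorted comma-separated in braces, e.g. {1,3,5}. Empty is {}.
Answer: {2,3,4,5}

Derivation:
Constraint 1 (Y + V = X) on D(Y)={2,3,4,5,6,7} D(V)={2,3,4,5,6,7} D(X)={2,3,4,5,6,7}: Y {2,3,4,5,6,7}->{2,3,4,5}; V {2,3,4,5,6,7}->{2,3,4,5}; X {2,3,4,5,6,7}->{4,5,6,7}
Constraint 2 (Y != V) on D(Y)={2,3,4,5} D(V)={2,3,4,5}: no change
So after constraint 2: D(V) = {2,3,4,5}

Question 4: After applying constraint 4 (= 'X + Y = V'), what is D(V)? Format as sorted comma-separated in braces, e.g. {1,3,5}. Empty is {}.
Constraint 1 (Y + V = X) on D(Y)={2,3,4,5,6,7} D(V)={2,3,4,5,6,7} D(X)={2,3,4,5,6,7}: Y {2,3,4,5,6,7}->{2,3,4,5}; V {2,3,4,5,6,7}->{2,3,4,5}; X {2,3,4,5,6,7}->{4,5,6,7}
Constraint 2 (Y != V) on D(Y)={2,3,4,5} D(V)={2,3,4,5}: no change
Constraint 3 (Y < X) on D(Y)={2,3,4,5} D(X)={4,5,6,7}: no change
Constraint 4 (X + Y = V) on D(X)={4,5,6,7} D(Y)={2,3,4,5} D(V)={2,3,4,5}: X {4,5,6,7}->{}; Y {2,3,4,5}->{}; V {2,3,4,5}->{}
So after constraint 4: D(V) = {}

Answer: {}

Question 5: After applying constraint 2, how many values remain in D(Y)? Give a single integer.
Constraint 1 (Y + V = X) on D(Y)={2,3,4,5,6,7} D(V)={2,3,4,5,6,7} D(X)={2,3,4,5,6,7}: Y {2,3,4,5,6,7}->{2,3,4,5}; V {2,3,4,5,6,7}->{2,3,4,5}; X {2,3,4,5,6,7}->{4,5,6,7}
Constraint 2 (Y != V) on D(Y)={2,3,4,5} D(V)={2,3,4,5}: no change
So after constraint 2: D(Y)={2,3,4,5}, size = 4

Answer: 4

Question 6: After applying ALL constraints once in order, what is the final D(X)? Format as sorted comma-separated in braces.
Constraint 1 (Y + V = X) on D(Y)={2,3,4,5,6,7} D(V)={2,3,4,5,6,7} D(X)={2,3,4,5,6,7}: Y {2,3,4,5,6,7}->{2,3,4,5}; V {2,3,4,5,6,7}->{2,3,4,5}; X {2,3,4,5,6,7}->{4,5,6,7}
Constraint 2 (Y != V) on D(Y)={2,3,4,5} D(V)={2,3,4,5}: no change
Constraint 3 (Y < X) on D(Y)={2,3,4,5} D(X)={4,5,6,7}: no change
Constraint 4 (X + Y = V) on D(X)={4,5,6,7} D(Y)={2,3,4,5} D(V)={2,3,4,5}: X {4,5,6,7}->{}; Y {2,3,4,5}->{}; V {2,3,4,5}->{}
So after all 4 constraints: D(X) = {}

Answer: {}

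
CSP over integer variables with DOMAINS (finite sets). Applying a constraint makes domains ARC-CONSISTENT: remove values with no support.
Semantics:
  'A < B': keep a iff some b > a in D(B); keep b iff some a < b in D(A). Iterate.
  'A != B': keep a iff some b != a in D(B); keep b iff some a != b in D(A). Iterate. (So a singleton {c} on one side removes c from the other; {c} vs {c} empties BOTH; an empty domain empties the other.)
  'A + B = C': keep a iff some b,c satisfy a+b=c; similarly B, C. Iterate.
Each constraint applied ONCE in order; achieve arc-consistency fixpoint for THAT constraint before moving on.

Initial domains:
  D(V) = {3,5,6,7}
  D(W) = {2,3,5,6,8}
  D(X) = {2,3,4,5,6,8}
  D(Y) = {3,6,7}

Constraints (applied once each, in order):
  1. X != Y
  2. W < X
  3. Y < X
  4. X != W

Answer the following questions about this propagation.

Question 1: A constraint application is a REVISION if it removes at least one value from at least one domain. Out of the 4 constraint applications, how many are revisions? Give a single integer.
Constraint 1 (X != Y) on D(X)={2,3,4,5,6,8} D(Y)={3,6,7}: no change => not a revision
Constraint 2 (W < X) on D(W)={2,3,5,6,8} D(X)={2,3,4,5,6,8}: W {2,3,5,6,8}->{2,3,5,6}; X {2,3,4,5,6,8}->{3,4,5,6,8} => REVISION
Constraint 3 (Y < X) on D(Y)={3,6,7} D(X)={3,4,5,6,8}: X {3,4,5,6,8}->{4,5,6,8} => REVISION
Constraint 4 (X != W) on D(X)={4,5,6,8} D(W)={2,3,5,6}: no change => not a revision
Total revisions = 2

Answer: 2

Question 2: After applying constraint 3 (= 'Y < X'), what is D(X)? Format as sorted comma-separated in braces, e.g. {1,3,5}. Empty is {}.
Answer: {4,5,6,8}

Derivation:
Constraint 1 (X != Y) on D(X)={2,3,4,5,6,8} D(Y)={3,6,7}: no change
Constraint 2 (W < X) on D(W)={2,3,5,6,8} D(X)={2,3,4,5,6,8}: W {2,3,5,6,8}->{2,3,5,6}; X {2,3,4,5,6,8}->{3,4,5,6,8}
Constraint 3 (Y < X) on D(Y)={3,6,7} D(X)={3,4,5,6,8}: X {3,4,5,6,8}->{4,5,6,8}
So after constraint 3: D(X) = {4,5,6,8}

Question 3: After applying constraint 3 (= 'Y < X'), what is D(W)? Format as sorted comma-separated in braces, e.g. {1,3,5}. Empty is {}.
Constraint 1 (X != Y) on D(X)={2,3,4,5,6,8} D(Y)={3,6,7}: no change
Constraint 2 (W < X) on D(W)={2,3,5,6,8} D(X)={2,3,4,5,6,8}: W {2,3,5,6,8}->{2,3,5,6}; X {2,3,4,5,6,8}->{3,4,5,6,8}
Constraint 3 (Y < X) on D(Y)={3,6,7} D(X)={3,4,5,6,8}: X {3,4,5,6,8}->{4,5,6,8}
So after constraint 3: D(W) = {2,3,5,6}

Answer: {2,3,5,6}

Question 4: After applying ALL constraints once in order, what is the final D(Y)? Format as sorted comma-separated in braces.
Constraint 1 (X != Y) on D(X)={2,3,4,5,6,8} D(Y)={3,6,7}: no change
Constraint 2 (W < X) on D(W)={2,3,5,6,8} D(X)={2,3,4,5,6,8}: W {2,3,5,6,8}->{2,3,5,6}; X {2,3,4,5,6,8}->{3,4,5,6,8}
Constraint 3 (Y < X) on D(Y)={3,6,7} D(X)={3,4,5,6,8}: X {3,4,5,6,8}->{4,5,6,8}
Constraint 4 (X != W) on D(X)={4,5,6,8} D(W)={2,3,5,6}: no change
So after all 4 constraints: D(Y) = {3,6,7}

Answer: {3,6,7}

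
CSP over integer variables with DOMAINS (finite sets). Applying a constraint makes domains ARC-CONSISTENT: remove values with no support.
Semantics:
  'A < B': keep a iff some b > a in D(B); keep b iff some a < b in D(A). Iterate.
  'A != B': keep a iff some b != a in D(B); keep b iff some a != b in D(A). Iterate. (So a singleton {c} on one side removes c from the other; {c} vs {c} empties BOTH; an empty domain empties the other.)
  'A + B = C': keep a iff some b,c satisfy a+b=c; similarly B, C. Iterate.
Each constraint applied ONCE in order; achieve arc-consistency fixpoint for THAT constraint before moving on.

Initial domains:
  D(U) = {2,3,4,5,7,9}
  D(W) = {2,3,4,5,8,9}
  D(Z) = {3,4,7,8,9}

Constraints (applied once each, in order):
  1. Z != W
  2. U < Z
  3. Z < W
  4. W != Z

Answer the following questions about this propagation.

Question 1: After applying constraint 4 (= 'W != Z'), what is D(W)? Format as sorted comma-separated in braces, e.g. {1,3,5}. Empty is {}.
Constraint 1 (Z != W) on D(Z)={3,4,7,8,9} D(W)={2,3,4,5,8,9}: no change
Constraint 2 (U < Z) on D(U)={2,3,4,5,7,9} D(Z)={3,4,7,8,9}: U {2,3,4,5,7,9}->{2,3,4,5,7}
Constraint 3 (Z < W) on D(Z)={3,4,7,8,9} D(W)={2,3,4,5,8,9}: Z {3,4,7,8,9}->{3,4,7,8}; W {2,3,4,5,8,9}->{4,5,8,9}
Constraint 4 (W != Z) on D(W)={4,5,8,9} D(Z)={3,4,7,8}: no change
So after constraint 4: D(W) = {4,5,8,9}

Answer: {4,5,8,9}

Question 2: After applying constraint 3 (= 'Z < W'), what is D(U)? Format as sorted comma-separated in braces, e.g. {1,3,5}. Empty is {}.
Answer: {2,3,4,5,7}

Derivation:
Constraint 1 (Z != W) on D(Z)={3,4,7,8,9} D(W)={2,3,4,5,8,9}: no change
Constraint 2 (U < Z) on D(U)={2,3,4,5,7,9} D(Z)={3,4,7,8,9}: U {2,3,4,5,7,9}->{2,3,4,5,7}
Constraint 3 (Z < W) on D(Z)={3,4,7,8,9} D(W)={2,3,4,5,8,9}: Z {3,4,7,8,9}->{3,4,7,8}; W {2,3,4,5,8,9}->{4,5,8,9}
So after constraint 3: D(U) = {2,3,4,5,7}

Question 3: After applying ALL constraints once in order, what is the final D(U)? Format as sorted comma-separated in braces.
Answer: {2,3,4,5,7}

Derivation:
Constraint 1 (Z != W) on D(Z)={3,4,7,8,9} D(W)={2,3,4,5,8,9}: no change
Constraint 2 (U < Z) on D(U)={2,3,4,5,7,9} D(Z)={3,4,7,8,9}: U {2,3,4,5,7,9}->{2,3,4,5,7}
Constraint 3 (Z < W) on D(Z)={3,4,7,8,9} D(W)={2,3,4,5,8,9}: Z {3,4,7,8,9}->{3,4,7,8}; W {2,3,4,5,8,9}->{4,5,8,9}
Constraint 4 (W != Z) on D(W)={4,5,8,9} D(Z)={3,4,7,8}: no change
So after all 4 constraints: D(U) = {2,3,4,5,7}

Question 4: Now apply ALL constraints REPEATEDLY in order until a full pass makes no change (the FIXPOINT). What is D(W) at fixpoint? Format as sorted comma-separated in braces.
pass 0 (initial): D(W)={2,3,4,5,8,9}
pass 1: U {2,3,4,5,7,9}->{2,3,4,5,7}; W {2,3,4,5,8,9}->{4,5,8,9}; Z {3,4,7,8,9}->{3,4,7,8}
pass 2: no change
Fixpoint after 2 passes: D(W) = {4,5,8,9}

Answer: {4,5,8,9}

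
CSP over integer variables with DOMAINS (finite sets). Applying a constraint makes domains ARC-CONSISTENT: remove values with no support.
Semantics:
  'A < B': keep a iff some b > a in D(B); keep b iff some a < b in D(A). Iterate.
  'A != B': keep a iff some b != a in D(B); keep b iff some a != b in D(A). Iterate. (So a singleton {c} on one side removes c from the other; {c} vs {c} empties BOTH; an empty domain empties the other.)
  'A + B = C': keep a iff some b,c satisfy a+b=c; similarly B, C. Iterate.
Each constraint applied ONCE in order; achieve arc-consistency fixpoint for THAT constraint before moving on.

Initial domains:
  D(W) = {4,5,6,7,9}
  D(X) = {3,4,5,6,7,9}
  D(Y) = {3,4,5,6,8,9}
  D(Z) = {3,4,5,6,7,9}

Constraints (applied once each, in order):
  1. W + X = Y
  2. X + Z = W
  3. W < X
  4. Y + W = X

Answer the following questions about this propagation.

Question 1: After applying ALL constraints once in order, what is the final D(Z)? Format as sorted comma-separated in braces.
Constraint 1 (W + X = Y) on D(W)={4,5,6,7,9} D(X)={3,4,5,6,7,9} D(Y)={3,4,5,6,8,9}: W {4,5,6,7,9}->{4,5,6}; X {3,4,5,6,7,9}->{3,4,5}; Y {3,4,5,6,8,9}->{8,9}
Constraint 2 (X + Z = W) on D(X)={3,4,5} D(Z)={3,4,5,6,7,9} D(W)={4,5,6}: X {3,4,5}->{3}; Z {3,4,5,6,7,9}->{3}; W {4,5,6}->{6}
Constraint 3 (W < X) on D(W)={6} D(X)={3}: W {6}->{}; X {3}->{}
Constraint 4 (Y + W = X) on D(Y)={8,9} D(W)={} D(X)={}: Y {8,9}->{}
So after all 4 constraints: D(Z) = {3}

Answer: {3}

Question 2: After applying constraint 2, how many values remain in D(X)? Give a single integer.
Constraint 1 (W + X = Y) on D(W)={4,5,6,7,9} D(X)={3,4,5,6,7,9} D(Y)={3,4,5,6,8,9}: W {4,5,6,7,9}->{4,5,6}; X {3,4,5,6,7,9}->{3,4,5}; Y {3,4,5,6,8,9}->{8,9}
Constraint 2 (X + Z = W) on D(X)={3,4,5} D(Z)={3,4,5,6,7,9} D(W)={4,5,6}: X {3,4,5}->{3}; Z {3,4,5,6,7,9}->{3}; W {4,5,6}->{6}
So after constraint 2: D(X)={3}, size = 1

Answer: 1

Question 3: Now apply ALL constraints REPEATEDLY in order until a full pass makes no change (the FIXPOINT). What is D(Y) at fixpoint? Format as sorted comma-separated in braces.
pass 0 (initial): D(Y)={3,4,5,6,8,9}
pass 1: W {4,5,6,7,9}->{}; X {3,4,5,6,7,9}->{}; Y {3,4,5,6,8,9}->{}; Z {3,4,5,6,7,9}->{3}
pass 2: Z {3}->{}
pass 3: no change
Fixpoint after 3 passes: D(Y) = {}

Answer: {}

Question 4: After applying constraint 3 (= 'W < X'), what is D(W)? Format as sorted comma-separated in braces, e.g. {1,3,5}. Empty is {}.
Answer: {}

Derivation:
Constraint 1 (W + X = Y) on D(W)={4,5,6,7,9} D(X)={3,4,5,6,7,9} D(Y)={3,4,5,6,8,9}: W {4,5,6,7,9}->{4,5,6}; X {3,4,5,6,7,9}->{3,4,5}; Y {3,4,5,6,8,9}->{8,9}
Constraint 2 (X + Z = W) on D(X)={3,4,5} D(Z)={3,4,5,6,7,9} D(W)={4,5,6}: X {3,4,5}->{3}; Z {3,4,5,6,7,9}->{3}; W {4,5,6}->{6}
Constraint 3 (W < X) on D(W)={6} D(X)={3}: W {6}->{}; X {3}->{}
So after constraint 3: D(W) = {}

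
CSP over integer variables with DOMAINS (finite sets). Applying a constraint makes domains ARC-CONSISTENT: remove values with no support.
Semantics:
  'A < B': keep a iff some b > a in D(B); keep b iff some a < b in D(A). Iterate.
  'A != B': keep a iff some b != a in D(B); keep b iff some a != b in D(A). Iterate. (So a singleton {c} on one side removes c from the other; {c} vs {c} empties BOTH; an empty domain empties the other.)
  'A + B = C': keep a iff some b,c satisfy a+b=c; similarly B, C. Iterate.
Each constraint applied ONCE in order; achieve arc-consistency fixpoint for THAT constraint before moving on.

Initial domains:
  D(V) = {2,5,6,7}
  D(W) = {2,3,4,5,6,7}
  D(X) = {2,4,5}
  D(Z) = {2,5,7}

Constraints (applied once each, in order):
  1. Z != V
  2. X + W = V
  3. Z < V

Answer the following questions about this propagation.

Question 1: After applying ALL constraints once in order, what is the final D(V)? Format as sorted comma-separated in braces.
Constraint 1 (Z != V) on D(Z)={2,5,7} D(V)={2,5,6,7}: no change
Constraint 2 (X + W = V) on D(X)={2,4,5} D(W)={2,3,4,5,6,7} D(V)={2,5,6,7}: W {2,3,4,5,6,7}->{2,3,4,5}; V {2,5,6,7}->{5,6,7}
Constraint 3 (Z < V) on D(Z)={2,5,7} D(V)={5,6,7}: Z {2,5,7}->{2,5}
So after all 3 constraints: D(V) = {5,6,7}

Answer: {5,6,7}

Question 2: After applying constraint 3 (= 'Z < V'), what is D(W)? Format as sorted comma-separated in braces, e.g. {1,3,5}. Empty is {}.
Constraint 1 (Z != V) on D(Z)={2,5,7} D(V)={2,5,6,7}: no change
Constraint 2 (X + W = V) on D(X)={2,4,5} D(W)={2,3,4,5,6,7} D(V)={2,5,6,7}: W {2,3,4,5,6,7}->{2,3,4,5}; V {2,5,6,7}->{5,6,7}
Constraint 3 (Z < V) on D(Z)={2,5,7} D(V)={5,6,7}: Z {2,5,7}->{2,5}
So after constraint 3: D(W) = {2,3,4,5}

Answer: {2,3,4,5}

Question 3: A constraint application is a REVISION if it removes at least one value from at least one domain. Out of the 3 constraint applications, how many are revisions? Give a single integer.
Answer: 2

Derivation:
Constraint 1 (Z != V) on D(Z)={2,5,7} D(V)={2,5,6,7}: no change => not a revision
Constraint 2 (X + W = V) on D(X)={2,4,5} D(W)={2,3,4,5,6,7} D(V)={2,5,6,7}: W {2,3,4,5,6,7}->{2,3,4,5}; V {2,5,6,7}->{5,6,7} => REVISION
Constraint 3 (Z < V) on D(Z)={2,5,7} D(V)={5,6,7}: Z {2,5,7}->{2,5} => REVISION
Total revisions = 2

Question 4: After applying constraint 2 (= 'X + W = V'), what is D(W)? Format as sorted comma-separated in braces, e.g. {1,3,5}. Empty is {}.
Answer: {2,3,4,5}

Derivation:
Constraint 1 (Z != V) on D(Z)={2,5,7} D(V)={2,5,6,7}: no change
Constraint 2 (X + W = V) on D(X)={2,4,5} D(W)={2,3,4,5,6,7} D(V)={2,5,6,7}: W {2,3,4,5,6,7}->{2,3,4,5}; V {2,5,6,7}->{5,6,7}
So after constraint 2: D(W) = {2,3,4,5}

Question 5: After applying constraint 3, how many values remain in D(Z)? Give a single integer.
Answer: 2

Derivation:
Constraint 1 (Z != V) on D(Z)={2,5,7} D(V)={2,5,6,7}: no change
Constraint 2 (X + W = V) on D(X)={2,4,5} D(W)={2,3,4,5,6,7} D(V)={2,5,6,7}: W {2,3,4,5,6,7}->{2,3,4,5}; V {2,5,6,7}->{5,6,7}
Constraint 3 (Z < V) on D(Z)={2,5,7} D(V)={5,6,7}: Z {2,5,7}->{2,5}
So after constraint 3: D(Z)={2,5}, size = 2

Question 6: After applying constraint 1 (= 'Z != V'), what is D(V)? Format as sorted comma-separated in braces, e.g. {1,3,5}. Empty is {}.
Answer: {2,5,6,7}

Derivation:
Constraint 1 (Z != V) on D(Z)={2,5,7} D(V)={2,5,6,7}: no change
So after constraint 1: D(V) = {2,5,6,7}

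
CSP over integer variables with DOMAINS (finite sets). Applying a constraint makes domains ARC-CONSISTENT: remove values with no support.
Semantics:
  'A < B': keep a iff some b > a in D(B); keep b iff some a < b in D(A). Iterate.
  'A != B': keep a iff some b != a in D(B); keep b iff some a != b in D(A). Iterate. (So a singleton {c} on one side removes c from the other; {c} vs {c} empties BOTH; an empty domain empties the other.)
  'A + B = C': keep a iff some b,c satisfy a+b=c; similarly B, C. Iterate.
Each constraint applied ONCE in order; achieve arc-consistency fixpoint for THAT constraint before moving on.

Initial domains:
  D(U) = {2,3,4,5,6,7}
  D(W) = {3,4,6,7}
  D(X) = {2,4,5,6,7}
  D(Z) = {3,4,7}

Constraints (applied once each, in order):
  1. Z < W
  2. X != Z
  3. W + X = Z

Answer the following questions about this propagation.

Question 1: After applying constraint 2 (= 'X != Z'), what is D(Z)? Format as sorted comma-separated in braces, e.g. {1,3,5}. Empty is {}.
Answer: {3,4}

Derivation:
Constraint 1 (Z < W) on D(Z)={3,4,7} D(W)={3,4,6,7}: Z {3,4,7}->{3,4}; W {3,4,6,7}->{4,6,7}
Constraint 2 (X != Z) on D(X)={2,4,5,6,7} D(Z)={3,4}: no change
So after constraint 2: D(Z) = {3,4}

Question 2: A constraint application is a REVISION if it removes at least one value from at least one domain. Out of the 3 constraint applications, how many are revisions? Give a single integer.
Answer: 2

Derivation:
Constraint 1 (Z < W) on D(Z)={3,4,7} D(W)={3,4,6,7}: Z {3,4,7}->{3,4}; W {3,4,6,7}->{4,6,7} => REVISION
Constraint 2 (X != Z) on D(X)={2,4,5,6,7} D(Z)={3,4}: no change => not a revision
Constraint 3 (W + X = Z) on D(W)={4,6,7} D(X)={2,4,5,6,7} D(Z)={3,4}: W {4,6,7}->{}; X {2,4,5,6,7}->{}; Z {3,4}->{} => REVISION
Total revisions = 2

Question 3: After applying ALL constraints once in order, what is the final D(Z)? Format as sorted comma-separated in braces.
Answer: {}

Derivation:
Constraint 1 (Z < W) on D(Z)={3,4,7} D(W)={3,4,6,7}: Z {3,4,7}->{3,4}; W {3,4,6,7}->{4,6,7}
Constraint 2 (X != Z) on D(X)={2,4,5,6,7} D(Z)={3,4}: no change
Constraint 3 (W + X = Z) on D(W)={4,6,7} D(X)={2,4,5,6,7} D(Z)={3,4}: W {4,6,7}->{}; X {2,4,5,6,7}->{}; Z {3,4}->{}
So after all 3 constraints: D(Z) = {}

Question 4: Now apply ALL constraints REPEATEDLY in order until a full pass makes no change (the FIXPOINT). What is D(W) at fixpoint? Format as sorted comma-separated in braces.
Answer: {}

Derivation:
pass 0 (initial): D(W)={3,4,6,7}
pass 1: W {3,4,6,7}->{}; X {2,4,5,6,7}->{}; Z {3,4,7}->{}
pass 2: no change
Fixpoint after 2 passes: D(W) = {}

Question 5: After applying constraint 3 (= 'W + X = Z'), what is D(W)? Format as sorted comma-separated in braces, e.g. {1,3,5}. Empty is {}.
Answer: {}

Derivation:
Constraint 1 (Z < W) on D(Z)={3,4,7} D(W)={3,4,6,7}: Z {3,4,7}->{3,4}; W {3,4,6,7}->{4,6,7}
Constraint 2 (X != Z) on D(X)={2,4,5,6,7} D(Z)={3,4}: no change
Constraint 3 (W + X = Z) on D(W)={4,6,7} D(X)={2,4,5,6,7} D(Z)={3,4}: W {4,6,7}->{}; X {2,4,5,6,7}->{}; Z {3,4}->{}
So after constraint 3: D(W) = {}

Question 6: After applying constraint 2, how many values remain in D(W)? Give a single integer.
Answer: 3

Derivation:
Constraint 1 (Z < W) on D(Z)={3,4,7} D(W)={3,4,6,7}: Z {3,4,7}->{3,4}; W {3,4,6,7}->{4,6,7}
Constraint 2 (X != Z) on D(X)={2,4,5,6,7} D(Z)={3,4}: no change
So after constraint 2: D(W)={4,6,7}, size = 3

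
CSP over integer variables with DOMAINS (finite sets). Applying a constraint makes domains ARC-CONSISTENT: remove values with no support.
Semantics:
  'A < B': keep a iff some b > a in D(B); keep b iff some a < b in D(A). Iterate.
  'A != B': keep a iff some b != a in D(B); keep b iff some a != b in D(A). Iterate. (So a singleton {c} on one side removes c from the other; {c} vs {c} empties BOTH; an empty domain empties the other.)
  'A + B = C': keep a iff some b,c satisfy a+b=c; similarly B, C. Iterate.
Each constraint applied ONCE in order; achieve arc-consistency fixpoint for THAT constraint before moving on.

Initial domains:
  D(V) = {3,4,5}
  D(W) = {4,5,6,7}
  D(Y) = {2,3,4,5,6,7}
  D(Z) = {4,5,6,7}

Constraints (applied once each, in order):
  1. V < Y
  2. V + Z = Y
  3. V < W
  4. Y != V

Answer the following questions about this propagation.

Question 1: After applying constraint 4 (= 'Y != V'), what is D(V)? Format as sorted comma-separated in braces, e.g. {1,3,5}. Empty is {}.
Constraint 1 (V < Y) on D(V)={3,4,5} D(Y)={2,3,4,5,6,7}: Y {2,3,4,5,6,7}->{4,5,6,7}
Constraint 2 (V + Z = Y) on D(V)={3,4,5} D(Z)={4,5,6,7} D(Y)={4,5,6,7}: V {3,4,5}->{3}; Z {4,5,6,7}->{4}; Y {4,5,6,7}->{7}
Constraint 3 (V < W) on D(V)={3} D(W)={4,5,6,7}: no change
Constraint 4 (Y != V) on D(Y)={7} D(V)={3}: no change
So after constraint 4: D(V) = {3}

Answer: {3}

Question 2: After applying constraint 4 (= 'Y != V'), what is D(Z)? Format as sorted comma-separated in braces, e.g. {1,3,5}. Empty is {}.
Constraint 1 (V < Y) on D(V)={3,4,5} D(Y)={2,3,4,5,6,7}: Y {2,3,4,5,6,7}->{4,5,6,7}
Constraint 2 (V + Z = Y) on D(V)={3,4,5} D(Z)={4,5,6,7} D(Y)={4,5,6,7}: V {3,4,5}->{3}; Z {4,5,6,7}->{4}; Y {4,5,6,7}->{7}
Constraint 3 (V < W) on D(V)={3} D(W)={4,5,6,7}: no change
Constraint 4 (Y != V) on D(Y)={7} D(V)={3}: no change
So after constraint 4: D(Z) = {4}

Answer: {4}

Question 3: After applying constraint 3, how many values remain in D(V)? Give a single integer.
Answer: 1

Derivation:
Constraint 1 (V < Y) on D(V)={3,4,5} D(Y)={2,3,4,5,6,7}: Y {2,3,4,5,6,7}->{4,5,6,7}
Constraint 2 (V + Z = Y) on D(V)={3,4,5} D(Z)={4,5,6,7} D(Y)={4,5,6,7}: V {3,4,5}->{3}; Z {4,5,6,7}->{4}; Y {4,5,6,7}->{7}
Constraint 3 (V < W) on D(V)={3} D(W)={4,5,6,7}: no change
So after constraint 3: D(V)={3}, size = 1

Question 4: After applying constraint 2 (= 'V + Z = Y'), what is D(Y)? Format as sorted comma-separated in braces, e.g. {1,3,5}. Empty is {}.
Constraint 1 (V < Y) on D(V)={3,4,5} D(Y)={2,3,4,5,6,7}: Y {2,3,4,5,6,7}->{4,5,6,7}
Constraint 2 (V + Z = Y) on D(V)={3,4,5} D(Z)={4,5,6,7} D(Y)={4,5,6,7}: V {3,4,5}->{3}; Z {4,5,6,7}->{4}; Y {4,5,6,7}->{7}
So after constraint 2: D(Y) = {7}

Answer: {7}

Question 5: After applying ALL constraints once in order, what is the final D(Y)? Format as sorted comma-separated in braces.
Constraint 1 (V < Y) on D(V)={3,4,5} D(Y)={2,3,4,5,6,7}: Y {2,3,4,5,6,7}->{4,5,6,7}
Constraint 2 (V + Z = Y) on D(V)={3,4,5} D(Z)={4,5,6,7} D(Y)={4,5,6,7}: V {3,4,5}->{3}; Z {4,5,6,7}->{4}; Y {4,5,6,7}->{7}
Constraint 3 (V < W) on D(V)={3} D(W)={4,5,6,7}: no change
Constraint 4 (Y != V) on D(Y)={7} D(V)={3}: no change
So after all 4 constraints: D(Y) = {7}

Answer: {7}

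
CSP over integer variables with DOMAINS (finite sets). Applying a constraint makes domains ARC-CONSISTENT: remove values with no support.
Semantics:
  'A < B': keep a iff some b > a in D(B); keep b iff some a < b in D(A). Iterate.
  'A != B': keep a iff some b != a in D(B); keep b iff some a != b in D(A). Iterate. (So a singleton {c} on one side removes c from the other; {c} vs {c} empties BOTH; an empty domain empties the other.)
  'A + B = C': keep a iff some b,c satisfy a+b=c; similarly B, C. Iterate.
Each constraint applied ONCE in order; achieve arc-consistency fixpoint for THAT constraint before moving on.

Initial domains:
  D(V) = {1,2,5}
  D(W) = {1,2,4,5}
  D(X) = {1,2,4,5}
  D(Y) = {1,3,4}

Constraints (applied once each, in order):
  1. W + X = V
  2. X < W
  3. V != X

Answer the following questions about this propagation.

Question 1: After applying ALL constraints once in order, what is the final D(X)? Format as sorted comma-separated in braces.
Answer: {1}

Derivation:
Constraint 1 (W + X = V) on D(W)={1,2,4,5} D(X)={1,2,4,5} D(V)={1,2,5}: W {1,2,4,5}->{1,4}; X {1,2,4,5}->{1,4}; V {1,2,5}->{2,5}
Constraint 2 (X < W) on D(X)={1,4} D(W)={1,4}: X {1,4}->{1}; W {1,4}->{4}
Constraint 3 (V != X) on D(V)={2,5} D(X)={1}: no change
So after all 3 constraints: D(X) = {1}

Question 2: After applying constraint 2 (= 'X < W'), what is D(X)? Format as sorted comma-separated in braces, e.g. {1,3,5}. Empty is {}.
Answer: {1}

Derivation:
Constraint 1 (W + X = V) on D(W)={1,2,4,5} D(X)={1,2,4,5} D(V)={1,2,5}: W {1,2,4,5}->{1,4}; X {1,2,4,5}->{1,4}; V {1,2,5}->{2,5}
Constraint 2 (X < W) on D(X)={1,4} D(W)={1,4}: X {1,4}->{1}; W {1,4}->{4}
So after constraint 2: D(X) = {1}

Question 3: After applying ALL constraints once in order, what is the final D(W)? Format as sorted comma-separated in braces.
Constraint 1 (W + X = V) on D(W)={1,2,4,5} D(X)={1,2,4,5} D(V)={1,2,5}: W {1,2,4,5}->{1,4}; X {1,2,4,5}->{1,4}; V {1,2,5}->{2,5}
Constraint 2 (X < W) on D(X)={1,4} D(W)={1,4}: X {1,4}->{1}; W {1,4}->{4}
Constraint 3 (V != X) on D(V)={2,5} D(X)={1}: no change
So after all 3 constraints: D(W) = {4}

Answer: {4}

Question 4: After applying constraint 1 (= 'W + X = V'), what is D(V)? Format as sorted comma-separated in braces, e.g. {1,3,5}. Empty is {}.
Constraint 1 (W + X = V) on D(W)={1,2,4,5} D(X)={1,2,4,5} D(V)={1,2,5}: W {1,2,4,5}->{1,4}; X {1,2,4,5}->{1,4}; V {1,2,5}->{2,5}
So after constraint 1: D(V) = {2,5}

Answer: {2,5}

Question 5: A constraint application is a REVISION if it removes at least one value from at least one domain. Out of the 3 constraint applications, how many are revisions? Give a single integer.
Constraint 1 (W + X = V) on D(W)={1,2,4,5} D(X)={1,2,4,5} D(V)={1,2,5}: W {1,2,4,5}->{1,4}; X {1,2,4,5}->{1,4}; V {1,2,5}->{2,5} => REVISION
Constraint 2 (X < W) on D(X)={1,4} D(W)={1,4}: X {1,4}->{1}; W {1,4}->{4} => REVISION
Constraint 3 (V != X) on D(V)={2,5} D(X)={1}: no change => not a revision
Total revisions = 2

Answer: 2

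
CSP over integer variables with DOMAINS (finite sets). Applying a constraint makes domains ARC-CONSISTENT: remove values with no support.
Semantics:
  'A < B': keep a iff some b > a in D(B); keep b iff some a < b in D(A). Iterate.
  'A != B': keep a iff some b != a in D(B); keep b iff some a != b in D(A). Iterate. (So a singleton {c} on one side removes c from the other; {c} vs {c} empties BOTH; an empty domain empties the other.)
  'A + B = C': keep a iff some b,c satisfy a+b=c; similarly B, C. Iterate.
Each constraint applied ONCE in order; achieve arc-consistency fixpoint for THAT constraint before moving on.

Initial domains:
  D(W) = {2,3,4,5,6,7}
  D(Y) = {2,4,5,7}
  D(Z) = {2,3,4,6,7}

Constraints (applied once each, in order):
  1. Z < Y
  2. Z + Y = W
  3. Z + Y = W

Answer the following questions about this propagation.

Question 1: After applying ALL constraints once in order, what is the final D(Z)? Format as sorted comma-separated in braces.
Constraint 1 (Z < Y) on D(Z)={2,3,4,6,7} D(Y)={2,4,5,7}: Z {2,3,4,6,7}->{2,3,4,6}; Y {2,4,5,7}->{4,5,7}
Constraint 2 (Z + Y = W) on D(Z)={2,3,4,6} D(Y)={4,5,7} D(W)={2,3,4,5,6,7}: Z {2,3,4,6}->{2,3}; Y {4,5,7}->{4,5}; W {2,3,4,5,6,7}->{6,7}
Constraint 3 (Z + Y = W) on D(Z)={2,3} D(Y)={4,5} D(W)={6,7}: no change
So after all 3 constraints: D(Z) = {2,3}

Answer: {2,3}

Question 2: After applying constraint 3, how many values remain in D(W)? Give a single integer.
Answer: 2

Derivation:
Constraint 1 (Z < Y) on D(Z)={2,3,4,6,7} D(Y)={2,4,5,7}: Z {2,3,4,6,7}->{2,3,4,6}; Y {2,4,5,7}->{4,5,7}
Constraint 2 (Z + Y = W) on D(Z)={2,3,4,6} D(Y)={4,5,7} D(W)={2,3,4,5,6,7}: Z {2,3,4,6}->{2,3}; Y {4,5,7}->{4,5}; W {2,3,4,5,6,7}->{6,7}
Constraint 3 (Z + Y = W) on D(Z)={2,3} D(Y)={4,5} D(W)={6,7}: no change
So after constraint 3: D(W)={6,7}, size = 2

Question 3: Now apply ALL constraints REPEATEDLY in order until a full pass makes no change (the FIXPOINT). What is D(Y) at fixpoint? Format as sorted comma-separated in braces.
Answer: {4,5}

Derivation:
pass 0 (initial): D(Y)={2,4,5,7}
pass 1: W {2,3,4,5,6,7}->{6,7}; Y {2,4,5,7}->{4,5}; Z {2,3,4,6,7}->{2,3}
pass 2: no change
Fixpoint after 2 passes: D(Y) = {4,5}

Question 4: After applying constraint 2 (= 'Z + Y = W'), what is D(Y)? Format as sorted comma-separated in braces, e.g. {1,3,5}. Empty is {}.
Constraint 1 (Z < Y) on D(Z)={2,3,4,6,7} D(Y)={2,4,5,7}: Z {2,3,4,6,7}->{2,3,4,6}; Y {2,4,5,7}->{4,5,7}
Constraint 2 (Z + Y = W) on D(Z)={2,3,4,6} D(Y)={4,5,7} D(W)={2,3,4,5,6,7}: Z {2,3,4,6}->{2,3}; Y {4,5,7}->{4,5}; W {2,3,4,5,6,7}->{6,7}
So after constraint 2: D(Y) = {4,5}

Answer: {4,5}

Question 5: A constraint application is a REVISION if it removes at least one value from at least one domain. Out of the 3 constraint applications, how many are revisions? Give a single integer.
Constraint 1 (Z < Y) on D(Z)={2,3,4,6,7} D(Y)={2,4,5,7}: Z {2,3,4,6,7}->{2,3,4,6}; Y {2,4,5,7}->{4,5,7} => REVISION
Constraint 2 (Z + Y = W) on D(Z)={2,3,4,6} D(Y)={4,5,7} D(W)={2,3,4,5,6,7}: Z {2,3,4,6}->{2,3}; Y {4,5,7}->{4,5}; W {2,3,4,5,6,7}->{6,7} => REVISION
Constraint 3 (Z + Y = W) on D(Z)={2,3} D(Y)={4,5} D(W)={6,7}: no change => not a revision
Total revisions = 2

Answer: 2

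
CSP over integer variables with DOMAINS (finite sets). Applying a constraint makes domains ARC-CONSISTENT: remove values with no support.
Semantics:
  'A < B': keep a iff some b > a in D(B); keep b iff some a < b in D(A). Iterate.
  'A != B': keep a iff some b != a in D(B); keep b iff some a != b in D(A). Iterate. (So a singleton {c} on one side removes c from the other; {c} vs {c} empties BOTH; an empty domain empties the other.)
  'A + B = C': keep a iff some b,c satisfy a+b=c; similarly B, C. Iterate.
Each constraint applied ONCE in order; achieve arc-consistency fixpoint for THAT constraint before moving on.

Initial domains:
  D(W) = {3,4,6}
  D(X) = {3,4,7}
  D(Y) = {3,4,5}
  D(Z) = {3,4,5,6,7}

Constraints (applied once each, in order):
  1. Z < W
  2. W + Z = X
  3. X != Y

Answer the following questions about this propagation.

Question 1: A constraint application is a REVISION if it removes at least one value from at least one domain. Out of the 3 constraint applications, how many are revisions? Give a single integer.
Constraint 1 (Z < W) on D(Z)={3,4,5,6,7} D(W)={3,4,6}: Z {3,4,5,6,7}->{3,4,5}; W {3,4,6}->{4,6} => REVISION
Constraint 2 (W + Z = X) on D(W)={4,6} D(Z)={3,4,5} D(X)={3,4,7}: W {4,6}->{4}; Z {3,4,5}->{3}; X {3,4,7}->{7} => REVISION
Constraint 3 (X != Y) on D(X)={7} D(Y)={3,4,5}: no change => not a revision
Total revisions = 2

Answer: 2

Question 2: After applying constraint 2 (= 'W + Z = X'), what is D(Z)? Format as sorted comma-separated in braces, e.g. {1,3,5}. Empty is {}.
Constraint 1 (Z < W) on D(Z)={3,4,5,6,7} D(W)={3,4,6}: Z {3,4,5,6,7}->{3,4,5}; W {3,4,6}->{4,6}
Constraint 2 (W + Z = X) on D(W)={4,6} D(Z)={3,4,5} D(X)={3,4,7}: W {4,6}->{4}; Z {3,4,5}->{3}; X {3,4,7}->{7}
So after constraint 2: D(Z) = {3}

Answer: {3}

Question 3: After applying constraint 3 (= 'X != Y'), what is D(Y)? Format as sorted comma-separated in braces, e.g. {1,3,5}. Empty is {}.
Answer: {3,4,5}

Derivation:
Constraint 1 (Z < W) on D(Z)={3,4,5,6,7} D(W)={3,4,6}: Z {3,4,5,6,7}->{3,4,5}; W {3,4,6}->{4,6}
Constraint 2 (W + Z = X) on D(W)={4,6} D(Z)={3,4,5} D(X)={3,4,7}: W {4,6}->{4}; Z {3,4,5}->{3}; X {3,4,7}->{7}
Constraint 3 (X != Y) on D(X)={7} D(Y)={3,4,5}: no change
So after constraint 3: D(Y) = {3,4,5}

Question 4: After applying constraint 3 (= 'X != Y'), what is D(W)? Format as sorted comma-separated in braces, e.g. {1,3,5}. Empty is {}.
Constraint 1 (Z < W) on D(Z)={3,4,5,6,7} D(W)={3,4,6}: Z {3,4,5,6,7}->{3,4,5}; W {3,4,6}->{4,6}
Constraint 2 (W + Z = X) on D(W)={4,6} D(Z)={3,4,5} D(X)={3,4,7}: W {4,6}->{4}; Z {3,4,5}->{3}; X {3,4,7}->{7}
Constraint 3 (X != Y) on D(X)={7} D(Y)={3,4,5}: no change
So after constraint 3: D(W) = {4}

Answer: {4}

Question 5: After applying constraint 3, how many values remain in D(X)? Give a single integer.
Constraint 1 (Z < W) on D(Z)={3,4,5,6,7} D(W)={3,4,6}: Z {3,4,5,6,7}->{3,4,5}; W {3,4,6}->{4,6}
Constraint 2 (W + Z = X) on D(W)={4,6} D(Z)={3,4,5} D(X)={3,4,7}: W {4,6}->{4}; Z {3,4,5}->{3}; X {3,4,7}->{7}
Constraint 3 (X != Y) on D(X)={7} D(Y)={3,4,5}: no change
So after constraint 3: D(X)={7}, size = 1

Answer: 1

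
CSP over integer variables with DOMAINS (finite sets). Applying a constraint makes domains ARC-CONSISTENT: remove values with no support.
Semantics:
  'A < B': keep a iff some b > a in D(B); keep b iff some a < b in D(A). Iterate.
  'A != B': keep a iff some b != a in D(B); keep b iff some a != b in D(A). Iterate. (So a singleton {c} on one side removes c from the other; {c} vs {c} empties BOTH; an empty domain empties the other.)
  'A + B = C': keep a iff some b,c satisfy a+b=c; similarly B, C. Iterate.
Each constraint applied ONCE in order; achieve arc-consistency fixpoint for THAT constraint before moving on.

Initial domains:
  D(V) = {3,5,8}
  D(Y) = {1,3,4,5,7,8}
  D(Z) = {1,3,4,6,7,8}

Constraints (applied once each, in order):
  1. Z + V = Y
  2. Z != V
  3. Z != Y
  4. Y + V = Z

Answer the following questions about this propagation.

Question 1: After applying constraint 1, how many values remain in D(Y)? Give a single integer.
Answer: 3

Derivation:
Constraint 1 (Z + V = Y) on D(Z)={1,3,4,6,7,8} D(V)={3,5,8} D(Y)={1,3,4,5,7,8}: Z {1,3,4,6,7,8}->{1,3,4}; V {3,5,8}->{3,5}; Y {1,3,4,5,7,8}->{4,7,8}
So after constraint 1: D(Y)={4,7,8}, size = 3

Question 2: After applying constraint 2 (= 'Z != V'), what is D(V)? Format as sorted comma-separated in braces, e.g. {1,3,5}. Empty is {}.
Answer: {3,5}

Derivation:
Constraint 1 (Z + V = Y) on D(Z)={1,3,4,6,7,8} D(V)={3,5,8} D(Y)={1,3,4,5,7,8}: Z {1,3,4,6,7,8}->{1,3,4}; V {3,5,8}->{3,5}; Y {1,3,4,5,7,8}->{4,7,8}
Constraint 2 (Z != V) on D(Z)={1,3,4} D(V)={3,5}: no change
So after constraint 2: D(V) = {3,5}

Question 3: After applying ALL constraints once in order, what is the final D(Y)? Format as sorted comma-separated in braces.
Constraint 1 (Z + V = Y) on D(Z)={1,3,4,6,7,8} D(V)={3,5,8} D(Y)={1,3,4,5,7,8}: Z {1,3,4,6,7,8}->{1,3,4}; V {3,5,8}->{3,5}; Y {1,3,4,5,7,8}->{4,7,8}
Constraint 2 (Z != V) on D(Z)={1,3,4} D(V)={3,5}: no change
Constraint 3 (Z != Y) on D(Z)={1,3,4} D(Y)={4,7,8}: no change
Constraint 4 (Y + V = Z) on D(Y)={4,7,8} D(V)={3,5} D(Z)={1,3,4}: Y {4,7,8}->{}; V {3,5}->{}; Z {1,3,4}->{}
So after all 4 constraints: D(Y) = {}

Answer: {}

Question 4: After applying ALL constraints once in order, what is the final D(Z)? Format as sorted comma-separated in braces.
Constraint 1 (Z + V = Y) on D(Z)={1,3,4,6,7,8} D(V)={3,5,8} D(Y)={1,3,4,5,7,8}: Z {1,3,4,6,7,8}->{1,3,4}; V {3,5,8}->{3,5}; Y {1,3,4,5,7,8}->{4,7,8}
Constraint 2 (Z != V) on D(Z)={1,3,4} D(V)={3,5}: no change
Constraint 3 (Z != Y) on D(Z)={1,3,4} D(Y)={4,7,8}: no change
Constraint 4 (Y + V = Z) on D(Y)={4,7,8} D(V)={3,5} D(Z)={1,3,4}: Y {4,7,8}->{}; V {3,5}->{}; Z {1,3,4}->{}
So after all 4 constraints: D(Z) = {}

Answer: {}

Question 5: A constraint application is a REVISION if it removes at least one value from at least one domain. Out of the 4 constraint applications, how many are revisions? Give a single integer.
Answer: 2

Derivation:
Constraint 1 (Z + V = Y) on D(Z)={1,3,4,6,7,8} D(V)={3,5,8} D(Y)={1,3,4,5,7,8}: Z {1,3,4,6,7,8}->{1,3,4}; V {3,5,8}->{3,5}; Y {1,3,4,5,7,8}->{4,7,8} => REVISION
Constraint 2 (Z != V) on D(Z)={1,3,4} D(V)={3,5}: no change => not a revision
Constraint 3 (Z != Y) on D(Z)={1,3,4} D(Y)={4,7,8}: no change => not a revision
Constraint 4 (Y + V = Z) on D(Y)={4,7,8} D(V)={3,5} D(Z)={1,3,4}: Y {4,7,8}->{}; V {3,5}->{}; Z {1,3,4}->{} => REVISION
Total revisions = 2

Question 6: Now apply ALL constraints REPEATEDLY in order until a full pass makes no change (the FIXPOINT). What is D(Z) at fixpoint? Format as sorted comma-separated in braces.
pass 0 (initial): D(Z)={1,3,4,6,7,8}
pass 1: V {3,5,8}->{}; Y {1,3,4,5,7,8}->{}; Z {1,3,4,6,7,8}->{}
pass 2: no change
Fixpoint after 2 passes: D(Z) = {}

Answer: {}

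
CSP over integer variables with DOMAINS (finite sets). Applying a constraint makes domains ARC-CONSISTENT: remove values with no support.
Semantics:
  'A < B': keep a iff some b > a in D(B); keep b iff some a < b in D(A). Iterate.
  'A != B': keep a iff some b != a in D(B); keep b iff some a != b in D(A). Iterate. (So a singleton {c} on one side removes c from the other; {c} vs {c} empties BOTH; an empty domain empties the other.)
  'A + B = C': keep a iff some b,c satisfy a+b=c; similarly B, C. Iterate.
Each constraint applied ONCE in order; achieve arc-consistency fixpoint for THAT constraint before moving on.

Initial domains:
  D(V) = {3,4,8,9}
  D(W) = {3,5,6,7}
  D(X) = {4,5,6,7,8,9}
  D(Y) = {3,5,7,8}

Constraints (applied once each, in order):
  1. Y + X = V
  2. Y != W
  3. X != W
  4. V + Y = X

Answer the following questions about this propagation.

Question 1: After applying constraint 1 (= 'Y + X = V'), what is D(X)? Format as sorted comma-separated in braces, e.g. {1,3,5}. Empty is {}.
Constraint 1 (Y + X = V) on D(Y)={3,5,7,8} D(X)={4,5,6,7,8,9} D(V)={3,4,8,9}: Y {3,5,7,8}->{3,5}; X {4,5,6,7,8,9}->{4,5,6}; V {3,4,8,9}->{8,9}
So after constraint 1: D(X) = {4,5,6}

Answer: {4,5,6}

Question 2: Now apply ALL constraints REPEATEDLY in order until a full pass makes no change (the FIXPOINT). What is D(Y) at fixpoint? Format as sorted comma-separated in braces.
Answer: {}

Derivation:
pass 0 (initial): D(Y)={3,5,7,8}
pass 1: V {3,4,8,9}->{}; X {4,5,6,7,8,9}->{}; Y {3,5,7,8}->{}
pass 2: W {3,5,6,7}->{}
pass 3: no change
Fixpoint after 3 passes: D(Y) = {}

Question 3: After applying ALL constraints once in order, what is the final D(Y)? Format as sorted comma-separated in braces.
Answer: {}

Derivation:
Constraint 1 (Y + X = V) on D(Y)={3,5,7,8} D(X)={4,5,6,7,8,9} D(V)={3,4,8,9}: Y {3,5,7,8}->{3,5}; X {4,5,6,7,8,9}->{4,5,6}; V {3,4,8,9}->{8,9}
Constraint 2 (Y != W) on D(Y)={3,5} D(W)={3,5,6,7}: no change
Constraint 3 (X != W) on D(X)={4,5,6} D(W)={3,5,6,7}: no change
Constraint 4 (V + Y = X) on D(V)={8,9} D(Y)={3,5} D(X)={4,5,6}: V {8,9}->{}; Y {3,5}->{}; X {4,5,6}->{}
So after all 4 constraints: D(Y) = {}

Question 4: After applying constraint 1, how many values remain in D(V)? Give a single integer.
Answer: 2

Derivation:
Constraint 1 (Y + X = V) on D(Y)={3,5,7,8} D(X)={4,5,6,7,8,9} D(V)={3,4,8,9}: Y {3,5,7,8}->{3,5}; X {4,5,6,7,8,9}->{4,5,6}; V {3,4,8,9}->{8,9}
So after constraint 1: D(V)={8,9}, size = 2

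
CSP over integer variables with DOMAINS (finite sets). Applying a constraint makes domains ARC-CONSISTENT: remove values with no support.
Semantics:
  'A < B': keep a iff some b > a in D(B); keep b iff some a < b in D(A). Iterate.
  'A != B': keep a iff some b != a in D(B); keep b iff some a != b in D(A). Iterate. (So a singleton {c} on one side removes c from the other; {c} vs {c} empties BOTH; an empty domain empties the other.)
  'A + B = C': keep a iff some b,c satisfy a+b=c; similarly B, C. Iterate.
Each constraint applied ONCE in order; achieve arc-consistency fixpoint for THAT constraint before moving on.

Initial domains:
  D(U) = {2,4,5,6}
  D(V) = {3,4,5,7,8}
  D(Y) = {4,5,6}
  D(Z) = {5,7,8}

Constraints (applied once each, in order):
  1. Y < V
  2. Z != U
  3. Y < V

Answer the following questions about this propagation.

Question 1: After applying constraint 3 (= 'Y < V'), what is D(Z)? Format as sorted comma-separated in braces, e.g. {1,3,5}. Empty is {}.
Answer: {5,7,8}

Derivation:
Constraint 1 (Y < V) on D(Y)={4,5,6} D(V)={3,4,5,7,8}: V {3,4,5,7,8}->{5,7,8}
Constraint 2 (Z != U) on D(Z)={5,7,8} D(U)={2,4,5,6}: no change
Constraint 3 (Y < V) on D(Y)={4,5,6} D(V)={5,7,8}: no change
So after constraint 3: D(Z) = {5,7,8}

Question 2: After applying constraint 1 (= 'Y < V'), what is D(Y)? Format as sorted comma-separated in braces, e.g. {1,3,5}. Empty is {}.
Answer: {4,5,6}

Derivation:
Constraint 1 (Y < V) on D(Y)={4,5,6} D(V)={3,4,5,7,8}: V {3,4,5,7,8}->{5,7,8}
So after constraint 1: D(Y) = {4,5,6}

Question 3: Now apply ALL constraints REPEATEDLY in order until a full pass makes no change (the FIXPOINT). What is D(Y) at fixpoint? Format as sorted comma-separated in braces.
Answer: {4,5,6}

Derivation:
pass 0 (initial): D(Y)={4,5,6}
pass 1: V {3,4,5,7,8}->{5,7,8}
pass 2: no change
Fixpoint after 2 passes: D(Y) = {4,5,6}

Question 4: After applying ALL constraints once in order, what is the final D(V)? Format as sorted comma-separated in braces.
Answer: {5,7,8}

Derivation:
Constraint 1 (Y < V) on D(Y)={4,5,6} D(V)={3,4,5,7,8}: V {3,4,5,7,8}->{5,7,8}
Constraint 2 (Z != U) on D(Z)={5,7,8} D(U)={2,4,5,6}: no change
Constraint 3 (Y < V) on D(Y)={4,5,6} D(V)={5,7,8}: no change
So after all 3 constraints: D(V) = {5,7,8}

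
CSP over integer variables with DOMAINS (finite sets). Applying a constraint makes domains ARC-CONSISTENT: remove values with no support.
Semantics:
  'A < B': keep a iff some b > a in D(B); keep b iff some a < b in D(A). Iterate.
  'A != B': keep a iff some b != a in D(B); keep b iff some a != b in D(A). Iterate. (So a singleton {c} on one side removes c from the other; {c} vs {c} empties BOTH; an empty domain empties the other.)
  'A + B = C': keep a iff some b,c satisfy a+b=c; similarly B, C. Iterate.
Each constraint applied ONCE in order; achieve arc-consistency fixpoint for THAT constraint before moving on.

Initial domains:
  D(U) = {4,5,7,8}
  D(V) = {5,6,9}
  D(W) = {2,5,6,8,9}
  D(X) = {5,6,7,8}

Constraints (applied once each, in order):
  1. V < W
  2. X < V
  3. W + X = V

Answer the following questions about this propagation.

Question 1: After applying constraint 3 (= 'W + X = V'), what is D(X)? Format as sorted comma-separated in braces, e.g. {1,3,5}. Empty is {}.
Answer: {}

Derivation:
Constraint 1 (V < W) on D(V)={5,6,9} D(W)={2,5,6,8,9}: V {5,6,9}->{5,6}; W {2,5,6,8,9}->{6,8,9}
Constraint 2 (X < V) on D(X)={5,6,7,8} D(V)={5,6}: X {5,6,7,8}->{5}; V {5,6}->{6}
Constraint 3 (W + X = V) on D(W)={6,8,9} D(X)={5} D(V)={6}: W {6,8,9}->{}; X {5}->{}; V {6}->{}
So after constraint 3: D(X) = {}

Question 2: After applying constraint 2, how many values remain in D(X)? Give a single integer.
Constraint 1 (V < W) on D(V)={5,6,9} D(W)={2,5,6,8,9}: V {5,6,9}->{5,6}; W {2,5,6,8,9}->{6,8,9}
Constraint 2 (X < V) on D(X)={5,6,7,8} D(V)={5,6}: X {5,6,7,8}->{5}; V {5,6}->{6}
So after constraint 2: D(X)={5}, size = 1

Answer: 1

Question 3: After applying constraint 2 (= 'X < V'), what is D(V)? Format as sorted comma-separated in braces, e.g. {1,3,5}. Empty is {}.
Constraint 1 (V < W) on D(V)={5,6,9} D(W)={2,5,6,8,9}: V {5,6,9}->{5,6}; W {2,5,6,8,9}->{6,8,9}
Constraint 2 (X < V) on D(X)={5,6,7,8} D(V)={5,6}: X {5,6,7,8}->{5}; V {5,6}->{6}
So after constraint 2: D(V) = {6}

Answer: {6}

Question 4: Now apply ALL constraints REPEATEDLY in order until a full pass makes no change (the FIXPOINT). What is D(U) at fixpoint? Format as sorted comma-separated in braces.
Answer: {4,5,7,8}

Derivation:
pass 0 (initial): D(U)={4,5,7,8}
pass 1: V {5,6,9}->{}; W {2,5,6,8,9}->{}; X {5,6,7,8}->{}
pass 2: no change
Fixpoint after 2 passes: D(U) = {4,5,7,8}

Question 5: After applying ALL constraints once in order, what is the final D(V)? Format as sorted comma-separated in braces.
Answer: {}

Derivation:
Constraint 1 (V < W) on D(V)={5,6,9} D(W)={2,5,6,8,9}: V {5,6,9}->{5,6}; W {2,5,6,8,9}->{6,8,9}
Constraint 2 (X < V) on D(X)={5,6,7,8} D(V)={5,6}: X {5,6,7,8}->{5}; V {5,6}->{6}
Constraint 3 (W + X = V) on D(W)={6,8,9} D(X)={5} D(V)={6}: W {6,8,9}->{}; X {5}->{}; V {6}->{}
So after all 3 constraints: D(V) = {}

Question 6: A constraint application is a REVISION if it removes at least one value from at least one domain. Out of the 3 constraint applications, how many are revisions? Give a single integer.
Constraint 1 (V < W) on D(V)={5,6,9} D(W)={2,5,6,8,9}: V {5,6,9}->{5,6}; W {2,5,6,8,9}->{6,8,9} => REVISION
Constraint 2 (X < V) on D(X)={5,6,7,8} D(V)={5,6}: X {5,6,7,8}->{5}; V {5,6}->{6} => REVISION
Constraint 3 (W + X = V) on D(W)={6,8,9} D(X)={5} D(V)={6}: W {6,8,9}->{}; X {5}->{}; V {6}->{} => REVISION
Total revisions = 3

Answer: 3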